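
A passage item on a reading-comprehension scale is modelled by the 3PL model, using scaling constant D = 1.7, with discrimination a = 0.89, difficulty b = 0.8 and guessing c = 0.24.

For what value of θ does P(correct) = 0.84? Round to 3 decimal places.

1.674

P(θ) = c + (1 − c) · 1 / (1 + exp(−D·a(θ − b)))
Remove guessing floor: (0.84 − 0.24)/(1 − 0.24) = 0.7895
logit = ln(0.7895/0.2105) = 1.3218
θ = b + logit/(1.7·a) = 0.8 + 1.3218/1.5130 = 1.6736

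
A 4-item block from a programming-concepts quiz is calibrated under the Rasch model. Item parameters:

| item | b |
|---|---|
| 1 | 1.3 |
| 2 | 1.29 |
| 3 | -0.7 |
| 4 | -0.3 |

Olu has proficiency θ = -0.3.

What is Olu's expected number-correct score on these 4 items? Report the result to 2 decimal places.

1.44

P(θ) = 1 / (1 + exp(−(θ − b)))
P_1 = 1/(1+e^{1.6000}) = 0.1680
P_2 = 1/(1+e^{1.5900}) = 0.1694
P_3 = 1/(1+e^{-0.4000}) = 0.5987
P_4 = 1/(1+e^{0.0000}) = 0.5000
E[score] = 0.1680 + 0.1694 + 0.5987 + 0.5000 = 1.4361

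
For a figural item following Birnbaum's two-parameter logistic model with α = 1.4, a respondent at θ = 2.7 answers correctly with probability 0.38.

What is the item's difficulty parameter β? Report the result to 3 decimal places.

3.050

P(θ) = 1 / (1 + exp(−α(θ − β)))
logit(0.38) = ln(0.38/0.62) = -0.4895
β = θ − logit/(α) = 2.7 − (-0.4895)/1.4000 = 3.0497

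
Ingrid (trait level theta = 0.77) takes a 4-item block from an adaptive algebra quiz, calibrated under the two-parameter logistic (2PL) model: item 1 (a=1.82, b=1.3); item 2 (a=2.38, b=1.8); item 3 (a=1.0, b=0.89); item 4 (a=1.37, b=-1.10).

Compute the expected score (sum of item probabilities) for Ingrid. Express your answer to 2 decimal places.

P(theta) = 1 / (1 + exp(−a(theta − b)))
P_1 = 1/(1+e^{0.9646}) = 0.2760
P_2 = 1/(1+e^{2.4514}) = 0.0793
P_3 = 1/(1+e^{0.1200}) = 0.4700
P_4 = 1/(1+e^{-2.5619}) = 0.9284
E[score] = 0.2760 + 0.0793 + 0.4700 + 0.9284 = 1.7537

1.75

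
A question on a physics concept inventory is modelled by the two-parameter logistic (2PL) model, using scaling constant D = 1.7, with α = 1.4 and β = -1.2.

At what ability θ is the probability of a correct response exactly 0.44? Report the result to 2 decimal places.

-1.30

P(θ) = 1 / (1 + exp(−D·α(θ − β)))
logit = ln(0.4400/0.5600) = -0.2412
θ = β + logit/(1.7·α) = -1.2 + (-0.2412)/2.3800 = -1.3013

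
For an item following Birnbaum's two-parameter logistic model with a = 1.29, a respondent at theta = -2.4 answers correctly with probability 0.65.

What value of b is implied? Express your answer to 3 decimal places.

-2.880

P(theta) = 1 / (1 + exp(−a(theta − b)))
logit(0.65) = ln(0.65/0.35) = 0.6190
b = theta − logit/(a) = -2.4 − 0.6190/1.2900 = -2.8799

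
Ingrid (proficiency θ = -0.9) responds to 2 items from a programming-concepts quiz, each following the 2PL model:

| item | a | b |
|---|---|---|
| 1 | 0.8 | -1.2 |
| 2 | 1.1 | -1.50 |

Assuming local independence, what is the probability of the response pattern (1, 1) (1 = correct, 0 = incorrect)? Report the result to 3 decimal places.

0.369

P(θ) = 1 / (1 + exp(−a(θ − b)))
P_1 = 1/(1+e^{-0.2400}) = 0.5597
P_2 = 1/(1+e^{-0.6600}) = 0.6593
L = P_1 × P_2 = 0.5597 × 0.6593 = 0.36900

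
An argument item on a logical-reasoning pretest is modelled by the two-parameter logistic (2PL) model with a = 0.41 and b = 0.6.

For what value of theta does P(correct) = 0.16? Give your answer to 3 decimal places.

-3.444

P(theta) = 1 / (1 + exp(−a(theta − b)))
logit = ln(0.1600/0.8400) = -1.6582
theta = b + logit/(a) = 0.6 + (-1.6582)/0.4100 = -3.4445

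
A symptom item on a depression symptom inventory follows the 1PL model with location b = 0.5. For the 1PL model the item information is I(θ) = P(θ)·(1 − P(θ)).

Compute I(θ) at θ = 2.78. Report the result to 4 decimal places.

P = 1/(1+e^{-2.2800}) = 0.9072
P(1−P) = 0.9072 × 0.0928 = 0.0842
I = P(1−P) = 0.08418

0.0842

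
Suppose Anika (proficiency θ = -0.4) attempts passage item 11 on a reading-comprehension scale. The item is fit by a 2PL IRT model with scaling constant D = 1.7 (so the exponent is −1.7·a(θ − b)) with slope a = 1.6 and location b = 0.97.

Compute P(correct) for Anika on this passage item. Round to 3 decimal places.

P(θ) = 1 / (1 + exp(−D·a(θ − b)))
Exponent: 1.7 × 1.6 × (-0.4 − 0.97) = -3.7264
1/(1 + e^{3.7264}) = 0.0235
P = 0.0235

0.024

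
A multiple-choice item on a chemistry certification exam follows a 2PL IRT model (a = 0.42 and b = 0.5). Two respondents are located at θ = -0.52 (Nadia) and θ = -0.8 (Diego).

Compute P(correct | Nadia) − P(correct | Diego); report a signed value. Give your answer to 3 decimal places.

P(θ) = 1 / (1 + exp(−a(θ − b)))
P(Nadia) = 0.3945  [exponent -0.4284]
P(Diego) = 0.3668  [exponent -0.5460]
Difference = 0.3945 − 0.3668 = 0.0277

0.028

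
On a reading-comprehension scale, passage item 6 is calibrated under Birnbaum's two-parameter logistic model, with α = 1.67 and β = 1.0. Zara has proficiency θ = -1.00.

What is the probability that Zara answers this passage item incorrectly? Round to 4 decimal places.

P(θ) = 1 / (1 + exp(−α(θ − β)))
Exponent: 1.67 × (-1.00 − 1.0) = -3.3400
1/(1 + e^{3.3400}) = 0.0342
P(incorrect) = 1 − 0.0342 = 0.9658

0.9658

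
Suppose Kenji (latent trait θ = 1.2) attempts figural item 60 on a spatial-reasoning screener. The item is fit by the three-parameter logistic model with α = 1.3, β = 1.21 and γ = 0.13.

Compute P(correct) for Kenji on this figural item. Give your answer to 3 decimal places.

0.562

P(θ) = γ + (1 − γ) · 1 / (1 + exp(−α(θ − β)))
Exponent: 1.3 × (1.2 − 1.21) = -0.0130
1/(1 + e^{0.0130}) = 0.4968
P = 0.13 + 0.87 × 0.4968 = 0.5622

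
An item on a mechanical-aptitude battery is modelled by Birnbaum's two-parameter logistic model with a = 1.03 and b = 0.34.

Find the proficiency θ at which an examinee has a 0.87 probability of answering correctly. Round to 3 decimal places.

P(θ) = 1 / (1 + exp(−a(θ − b)))
logit = ln(0.8700/0.1300) = 1.9010
θ = b + logit/(a) = 0.34 + 1.9010/1.0300 = 2.1856

2.186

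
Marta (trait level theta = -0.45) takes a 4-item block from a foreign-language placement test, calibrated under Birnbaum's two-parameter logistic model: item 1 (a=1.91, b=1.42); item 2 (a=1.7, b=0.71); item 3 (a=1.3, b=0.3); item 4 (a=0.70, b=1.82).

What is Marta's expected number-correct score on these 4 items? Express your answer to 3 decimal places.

P(theta) = 1 / (1 + exp(−a(theta − b)))
P_1 = 1/(1+e^{3.5717}) = 0.0273
P_2 = 1/(1+e^{1.9720}) = 0.1222
P_3 = 1/(1+e^{0.9750}) = 0.2739
P_4 = 1/(1+e^{1.5890}) = 0.1695
E[score] = 0.0273 + 0.1222 + 0.2739 + 0.1695 = 0.5929

0.593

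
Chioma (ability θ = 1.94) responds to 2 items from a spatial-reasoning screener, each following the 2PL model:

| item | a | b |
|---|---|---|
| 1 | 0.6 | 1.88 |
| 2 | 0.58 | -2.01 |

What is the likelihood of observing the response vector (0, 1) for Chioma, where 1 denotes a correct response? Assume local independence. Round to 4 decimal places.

P(θ) = 1 / (1 + exp(−a(θ − b)))
P_1 = 1/(1+e^{-0.0360}) = 0.5090
P_2 = 1/(1+e^{-2.2910}) = 0.9081
L = (1−P_1) × P_2 = 0.4910 × 0.9081 = 0.44589

0.4459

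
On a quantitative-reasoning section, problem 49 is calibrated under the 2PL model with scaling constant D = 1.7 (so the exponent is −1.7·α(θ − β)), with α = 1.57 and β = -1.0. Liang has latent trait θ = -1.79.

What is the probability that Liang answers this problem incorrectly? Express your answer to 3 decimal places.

0.892

P(θ) = 1 / (1 + exp(−D·α(θ − β)))
Exponent: 1.7 × 1.57 × (-1.79 − (-1.0)) = -2.1085
1/(1 + e^{2.1085}) = 0.1083
P = 0.1083
P(incorrect) = 1 − 0.1083 = 0.8917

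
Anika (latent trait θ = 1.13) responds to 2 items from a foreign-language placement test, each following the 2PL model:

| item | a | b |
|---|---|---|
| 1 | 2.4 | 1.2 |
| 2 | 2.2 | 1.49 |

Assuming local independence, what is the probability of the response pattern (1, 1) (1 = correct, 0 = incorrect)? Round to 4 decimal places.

P(θ) = 1 / (1 + exp(−a(θ − b)))
P_1 = 1/(1+e^{0.1680}) = 0.4581
P_2 = 1/(1+e^{0.7920}) = 0.3117
L = P_1 × P_2 = 0.4581 × 0.3117 = 0.14281

0.1428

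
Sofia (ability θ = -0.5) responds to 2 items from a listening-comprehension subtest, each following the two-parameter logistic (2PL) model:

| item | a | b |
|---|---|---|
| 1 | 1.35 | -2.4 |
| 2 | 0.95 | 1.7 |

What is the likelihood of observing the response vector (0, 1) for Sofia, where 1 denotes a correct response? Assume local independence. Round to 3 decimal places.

P(θ) = 1 / (1 + exp(−a(θ − b)))
P_1 = 1/(1+e^{-2.5650}) = 0.9286
P_2 = 1/(1+e^{2.0900}) = 0.1101
L = (1−P_1) × P_2 = 0.0714 × 0.1101 = 0.00786

0.008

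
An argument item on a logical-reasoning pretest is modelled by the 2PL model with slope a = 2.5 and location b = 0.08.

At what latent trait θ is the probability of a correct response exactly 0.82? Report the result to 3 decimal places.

P(θ) = 1 / (1 + exp(−a(θ − b)))
logit = ln(0.8200/0.1800) = 1.5163
θ = b + logit/(a) = 0.08 + 1.5163/2.5000 = 0.6865

0.687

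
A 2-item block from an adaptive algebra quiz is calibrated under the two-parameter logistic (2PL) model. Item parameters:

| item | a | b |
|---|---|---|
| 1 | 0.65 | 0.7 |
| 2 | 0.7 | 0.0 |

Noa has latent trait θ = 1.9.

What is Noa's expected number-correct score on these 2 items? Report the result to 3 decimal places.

P(θ) = 1 / (1 + exp(−a(θ − b)))
P_1 = 1/(1+e^{-0.7800}) = 0.6857
P_2 = 1/(1+e^{-1.3300}) = 0.7908
E[score] = 0.6857 + 0.7908 = 1.4765

1.477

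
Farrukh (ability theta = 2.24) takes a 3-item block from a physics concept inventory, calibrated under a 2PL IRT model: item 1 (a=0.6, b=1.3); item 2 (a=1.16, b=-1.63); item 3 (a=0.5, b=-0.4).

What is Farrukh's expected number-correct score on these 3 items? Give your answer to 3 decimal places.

P(theta) = 1 / (1 + exp(−a(theta − b)))
P_1 = 1/(1+e^{-0.5640}) = 0.6374
P_2 = 1/(1+e^{-4.4892}) = 0.9889
P_3 = 1/(1+e^{-1.3200}) = 0.7892
E[score] = 0.6374 + 0.9889 + 0.7892 = 2.4155

2.415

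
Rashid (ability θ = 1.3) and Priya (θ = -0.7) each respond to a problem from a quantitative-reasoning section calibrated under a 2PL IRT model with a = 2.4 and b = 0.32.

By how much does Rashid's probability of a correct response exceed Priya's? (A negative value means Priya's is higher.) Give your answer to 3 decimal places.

P(θ) = 1 / (1 + exp(−a(θ − b)))
P(Rashid) = 0.9131  [exponent 2.3520]
P(Priya) = 0.0796  [exponent -2.4480]
Difference = 0.9131 − 0.0796 = 0.8335

0.834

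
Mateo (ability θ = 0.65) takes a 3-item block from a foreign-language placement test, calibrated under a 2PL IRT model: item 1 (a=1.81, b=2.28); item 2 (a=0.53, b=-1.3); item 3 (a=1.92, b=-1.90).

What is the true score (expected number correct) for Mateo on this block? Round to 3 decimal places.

P(θ) = 1 / (1 + exp(−a(θ − b)))
P_1 = 1/(1+e^{2.9503}) = 0.0497
P_2 = 1/(1+e^{-1.0335}) = 0.7376
P_3 = 1/(1+e^{-4.8960}) = 0.9926
E[score] = 0.0497 + 0.7376 + 0.9926 = 1.7799

1.780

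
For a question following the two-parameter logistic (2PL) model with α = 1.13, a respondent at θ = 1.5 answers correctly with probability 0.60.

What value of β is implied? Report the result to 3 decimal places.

1.141

P(θ) = 1 / (1 + exp(−α(θ − β)))
logit(0.60) = ln(0.60/0.40) = 0.4055
β = θ − logit/(α) = 1.5 − 0.4055/1.1300 = 1.1412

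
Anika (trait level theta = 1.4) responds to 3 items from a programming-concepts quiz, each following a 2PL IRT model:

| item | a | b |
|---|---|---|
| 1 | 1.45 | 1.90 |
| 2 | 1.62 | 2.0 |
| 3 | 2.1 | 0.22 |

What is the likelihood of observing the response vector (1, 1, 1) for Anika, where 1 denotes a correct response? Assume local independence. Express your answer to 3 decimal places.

0.083

P(theta) = 1 / (1 + exp(−a(theta − b)))
P_1 = 1/(1+e^{0.7250}) = 0.3263
P_2 = 1/(1+e^{0.9720}) = 0.2745
P_3 = 1/(1+e^{-2.4780}) = 0.9226
L = P_1 × P_2 × P_3 = 0.3263 × 0.2745 × 0.9226 = 0.08263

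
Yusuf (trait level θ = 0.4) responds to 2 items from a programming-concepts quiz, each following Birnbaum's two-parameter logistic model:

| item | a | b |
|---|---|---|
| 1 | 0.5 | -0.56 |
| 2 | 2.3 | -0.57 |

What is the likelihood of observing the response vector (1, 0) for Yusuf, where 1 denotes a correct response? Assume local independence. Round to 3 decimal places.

0.060

P(θ) = 1 / (1 + exp(−a(θ − b)))
P_1 = 1/(1+e^{-0.4800}) = 0.6177
P_2 = 1/(1+e^{-2.2310}) = 0.9030
L = P_1 × (1−P_2) = 0.6177 × 0.0970 = 0.05992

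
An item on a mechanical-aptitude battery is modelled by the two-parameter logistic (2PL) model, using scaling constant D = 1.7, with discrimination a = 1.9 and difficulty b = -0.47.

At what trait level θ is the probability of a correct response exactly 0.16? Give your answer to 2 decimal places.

P(θ) = 1 / (1 + exp(−D·a(θ − b)))
logit = ln(0.1600/0.8400) = -1.6582
θ = b + logit/(1.7·a) = -0.47 + (-1.6582)/3.2300 = -0.9834

-0.98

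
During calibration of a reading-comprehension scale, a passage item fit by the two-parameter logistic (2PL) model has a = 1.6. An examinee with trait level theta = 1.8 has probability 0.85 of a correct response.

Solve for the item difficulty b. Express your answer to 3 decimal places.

0.716

P(theta) = 1 / (1 + exp(−a(theta − b)))
logit(0.85) = ln(0.85/0.15) = 1.7346
b = theta − logit/(a) = 1.8 − 1.7346/1.6000 = 0.7159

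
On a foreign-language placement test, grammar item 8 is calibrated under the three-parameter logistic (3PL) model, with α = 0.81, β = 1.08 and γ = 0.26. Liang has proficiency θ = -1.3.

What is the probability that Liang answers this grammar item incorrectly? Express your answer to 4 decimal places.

P(θ) = γ + (1 − γ) · 1 / (1 + exp(−α(θ − β)))
Exponent: 0.81 × (-1.3 − 1.08) = -1.9278
1/(1 + e^{1.9278}) = 0.1270
P = 0.26 + 0.74 × 0.1270 = 0.3540
P(incorrect) = 1 − 0.3540 = 0.6460

0.6460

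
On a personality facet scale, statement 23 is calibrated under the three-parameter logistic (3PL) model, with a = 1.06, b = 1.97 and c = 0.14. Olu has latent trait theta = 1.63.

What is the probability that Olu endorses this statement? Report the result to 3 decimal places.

P(theta) = c + (1 − c) · 1 / (1 + exp(−a(theta − b)))
Exponent: 1.06 × (1.63 − 1.97) = -0.3604
1/(1 + e^{0.3604}) = 0.4109
P = 0.14 + 0.86 × 0.4109 = 0.4933

0.493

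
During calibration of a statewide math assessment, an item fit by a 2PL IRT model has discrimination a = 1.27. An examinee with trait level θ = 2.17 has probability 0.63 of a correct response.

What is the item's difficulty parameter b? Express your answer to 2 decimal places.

P(θ) = 1 / (1 + exp(−a(θ − b)))
logit(0.63) = ln(0.63/0.37) = 0.5322
b = θ − logit/(a) = 2.17 − 0.5322/1.2700 = 1.7509

1.75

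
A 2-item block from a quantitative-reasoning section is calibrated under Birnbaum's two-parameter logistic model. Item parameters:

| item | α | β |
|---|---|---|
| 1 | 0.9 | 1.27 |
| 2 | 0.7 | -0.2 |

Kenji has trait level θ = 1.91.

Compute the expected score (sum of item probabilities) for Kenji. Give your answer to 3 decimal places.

P(θ) = 1 / (1 + exp(−α(θ − β)))
P_1 = 1/(1+e^{-0.5760}) = 0.6401
P_2 = 1/(1+e^{-1.4770}) = 0.8141
E[score] = 0.6401 + 0.8141 = 1.4543

1.454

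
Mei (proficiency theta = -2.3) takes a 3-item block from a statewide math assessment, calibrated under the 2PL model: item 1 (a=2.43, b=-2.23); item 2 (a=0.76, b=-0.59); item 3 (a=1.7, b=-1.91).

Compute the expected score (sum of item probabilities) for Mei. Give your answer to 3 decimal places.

1.012

P(theta) = 1 / (1 + exp(−a(theta − b)))
P_1 = 1/(1+e^{0.1701}) = 0.4576
P_2 = 1/(1+e^{1.2996}) = 0.2142
P_3 = 1/(1+e^{0.6630}) = 0.3401
E[score] = 0.4576 + 0.2142 + 0.3401 = 1.0119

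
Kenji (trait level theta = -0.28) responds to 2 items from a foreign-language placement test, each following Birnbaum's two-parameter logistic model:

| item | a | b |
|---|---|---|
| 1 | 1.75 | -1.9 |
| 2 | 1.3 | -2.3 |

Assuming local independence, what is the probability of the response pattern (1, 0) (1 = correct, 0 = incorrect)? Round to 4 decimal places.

0.0637

P(theta) = 1 / (1 + exp(−a(theta − b)))
P_1 = 1/(1+e^{-2.8350}) = 0.9445
P_2 = 1/(1+e^{-2.6260}) = 0.9325
L = P_1 × (1−P_2) = 0.9445 × 0.0675 = 0.06374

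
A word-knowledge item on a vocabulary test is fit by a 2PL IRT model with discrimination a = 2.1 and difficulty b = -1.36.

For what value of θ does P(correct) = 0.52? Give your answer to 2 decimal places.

P(θ) = 1 / (1 + exp(−a(θ − b)))
logit = ln(0.5200/0.4800) = 0.0800
θ = b + logit/(a) = -1.36 + 0.0800/2.1000 = -1.3219

-1.32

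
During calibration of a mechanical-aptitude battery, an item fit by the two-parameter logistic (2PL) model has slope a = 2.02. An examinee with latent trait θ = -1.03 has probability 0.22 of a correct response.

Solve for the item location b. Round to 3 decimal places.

-0.403

P(θ) = 1 / (1 + exp(−a(θ − b)))
logit(0.22) = ln(0.22/0.78) = -1.2657
b = θ − logit/(a) = -1.03 − (-1.2657)/2.0200 = -0.4034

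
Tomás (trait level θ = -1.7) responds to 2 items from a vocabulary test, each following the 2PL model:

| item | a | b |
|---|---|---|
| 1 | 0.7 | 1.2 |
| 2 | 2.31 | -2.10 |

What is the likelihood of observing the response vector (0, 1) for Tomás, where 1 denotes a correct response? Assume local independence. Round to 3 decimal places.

P(θ) = 1 / (1 + exp(−a(θ − b)))
P_1 = 1/(1+e^{2.0300}) = 0.1161
P_2 = 1/(1+e^{-0.9240}) = 0.7159
L = (1−P_1) × P_2 = 0.8839 × 0.7159 = 0.63275

0.633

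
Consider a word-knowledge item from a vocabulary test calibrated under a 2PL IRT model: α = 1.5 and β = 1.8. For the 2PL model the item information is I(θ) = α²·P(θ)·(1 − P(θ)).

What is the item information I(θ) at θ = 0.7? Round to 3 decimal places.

0.304

P = 1/(1+e^{1.6500}) = 0.1611
P(1−P) = 0.1611 × 0.8389 = 0.1352
I = α² × P(1−P) = 1.5² × 0.1352 = 0.30409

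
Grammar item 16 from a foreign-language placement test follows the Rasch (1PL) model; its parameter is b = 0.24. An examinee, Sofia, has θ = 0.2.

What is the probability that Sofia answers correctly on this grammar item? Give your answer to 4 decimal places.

P(θ) = 1 / (1 + exp(−(θ − b)))
Exponent: (0.2 − 0.24) = -0.0400
1/(1 + e^{0.0400}) = 0.4900
P = 0.4900

0.4900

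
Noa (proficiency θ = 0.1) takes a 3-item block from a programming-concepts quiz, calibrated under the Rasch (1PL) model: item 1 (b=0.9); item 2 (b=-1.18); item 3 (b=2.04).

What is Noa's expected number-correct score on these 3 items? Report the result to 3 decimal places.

1.218

P(θ) = 1 / (1 + exp(−(θ − b)))
P_1 = 1/(1+e^{0.8000}) = 0.3100
P_2 = 1/(1+e^{-1.2800}) = 0.7824
P_3 = 1/(1+e^{1.9400}) = 0.1256
E[score] = 0.3100 + 0.7824 + 0.1256 = 1.2181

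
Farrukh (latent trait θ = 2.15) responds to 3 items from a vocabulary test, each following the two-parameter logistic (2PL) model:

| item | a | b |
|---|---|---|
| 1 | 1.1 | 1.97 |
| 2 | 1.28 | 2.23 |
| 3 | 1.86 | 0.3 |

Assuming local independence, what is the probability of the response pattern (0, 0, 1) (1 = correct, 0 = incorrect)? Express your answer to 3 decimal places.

0.230

P(θ) = 1 / (1 + exp(−a(θ − b)))
P_1 = 1/(1+e^{-0.1980}) = 0.5493
P_2 = 1/(1+e^{0.1024}) = 0.4744
P_3 = 1/(1+e^{-3.4410}) = 0.9690
L = (1−P_1) × (1−P_2) × P_3 = 0.4507 × 0.5256 × 0.9690 = 0.22951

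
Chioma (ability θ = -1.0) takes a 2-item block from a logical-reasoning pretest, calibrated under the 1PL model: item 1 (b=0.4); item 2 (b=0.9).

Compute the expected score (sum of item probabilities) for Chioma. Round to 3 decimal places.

0.328

P(θ) = 1 / (1 + exp(−(θ − b)))
P_1 = 1/(1+e^{1.4000}) = 0.1978
P_2 = 1/(1+e^{1.9000}) = 0.1301
E[score] = 0.1978 + 0.1301 = 0.3279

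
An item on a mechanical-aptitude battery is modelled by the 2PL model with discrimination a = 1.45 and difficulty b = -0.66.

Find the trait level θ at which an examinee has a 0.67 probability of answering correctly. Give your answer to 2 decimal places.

-0.17

P(θ) = 1 / (1 + exp(−a(θ − b)))
logit = ln(0.6700/0.3300) = 0.7082
θ = b + logit/(a) = -0.66 + 0.7082/1.4500 = -0.1716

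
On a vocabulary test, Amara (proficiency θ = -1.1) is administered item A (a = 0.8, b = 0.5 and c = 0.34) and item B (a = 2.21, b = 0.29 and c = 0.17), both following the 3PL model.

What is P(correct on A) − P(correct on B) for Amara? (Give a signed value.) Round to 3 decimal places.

0.277

P(θ) = c + (1 − c) · 1 / (1 + exp(−a(θ − b)))
P_A = 0.4836
P_B = 0.2068
P_A − P_B = 0.2768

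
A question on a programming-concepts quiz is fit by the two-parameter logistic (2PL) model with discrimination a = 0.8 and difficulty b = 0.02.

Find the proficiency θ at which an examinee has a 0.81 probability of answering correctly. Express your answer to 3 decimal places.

1.833

P(θ) = 1 / (1 + exp(−a(θ − b)))
logit = ln(0.8100/0.1900) = 1.4500
θ = b + logit/(a) = 0.02 + 1.4500/0.8000 = 1.8325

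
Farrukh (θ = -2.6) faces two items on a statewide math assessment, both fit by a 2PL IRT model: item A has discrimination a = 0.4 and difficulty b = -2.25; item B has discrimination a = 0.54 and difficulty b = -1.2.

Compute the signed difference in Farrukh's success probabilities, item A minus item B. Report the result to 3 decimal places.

P(θ) = 1 / (1 + exp(−a(θ − b)))
P_A = 0.4651
P_B = 0.3195
P_A − P_B = 0.1455

0.146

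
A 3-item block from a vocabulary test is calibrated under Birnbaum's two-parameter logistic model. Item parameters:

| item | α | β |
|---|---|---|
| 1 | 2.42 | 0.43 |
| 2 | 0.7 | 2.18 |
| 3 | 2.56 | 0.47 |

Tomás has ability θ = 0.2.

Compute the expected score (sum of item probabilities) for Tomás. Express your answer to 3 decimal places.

P(θ) = 1 / (1 + exp(−α(θ − β)))
P_1 = 1/(1+e^{0.5566}) = 0.3643
P_2 = 1/(1+e^{1.3860}) = 0.2000
P_3 = 1/(1+e^{0.6912}) = 0.3338
E[score] = 0.3643 + 0.2000 + 0.3338 = 0.8981

0.898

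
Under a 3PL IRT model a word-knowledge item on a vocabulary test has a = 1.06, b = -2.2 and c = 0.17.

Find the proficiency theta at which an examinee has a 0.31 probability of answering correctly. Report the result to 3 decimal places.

P(theta) = c + (1 − c) · 1 / (1 + exp(−a(theta − b)))
Remove guessing floor: (0.31 − 0.17)/(1 − 0.17) = 0.1687
logit = ln(0.1687/0.8313) = -1.5950
theta = b + logit/(a) = -2.2 + (-1.5950)/1.0600 = -3.7048

-3.705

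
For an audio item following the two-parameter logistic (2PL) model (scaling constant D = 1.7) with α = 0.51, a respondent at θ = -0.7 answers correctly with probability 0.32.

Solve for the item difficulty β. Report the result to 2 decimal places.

0.17

P(θ) = 1 / (1 + exp(−D·α(θ − β)))
logit(0.32) = ln(0.32/0.68) = -0.7538
β = θ − logit/(1.7·α) = -0.7 − (-0.7538)/0.8670 = 0.1694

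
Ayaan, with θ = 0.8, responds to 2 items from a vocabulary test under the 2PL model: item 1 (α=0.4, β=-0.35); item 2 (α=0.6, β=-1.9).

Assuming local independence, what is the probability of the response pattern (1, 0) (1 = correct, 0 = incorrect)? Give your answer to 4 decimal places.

0.1013

P(θ) = 1 / (1 + exp(−α(θ − β)))
P_1 = 1/(1+e^{-0.4600}) = 0.6130
P_2 = 1/(1+e^{-1.6200}) = 0.8348
L = P_1 × (1−P_2) = 0.6130 × 0.1652 = 0.10127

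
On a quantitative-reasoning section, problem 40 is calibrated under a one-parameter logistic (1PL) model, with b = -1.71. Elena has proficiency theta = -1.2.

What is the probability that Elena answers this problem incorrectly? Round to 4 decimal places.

0.3752

P(theta) = 1 / (1 + exp(−(theta − b)))
Exponent: (-1.2 − (-1.71)) = 0.5100
1/(1 + e^{-0.5100}) = 0.6248
P = 0.6248
P(incorrect) = 1 − 0.6248 = 0.3752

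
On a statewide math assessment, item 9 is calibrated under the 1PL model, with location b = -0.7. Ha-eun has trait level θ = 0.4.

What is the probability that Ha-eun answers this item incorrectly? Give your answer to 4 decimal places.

0.2497

P(θ) = 1 / (1 + exp(−(θ − b)))
Exponent: (0.4 − (-0.7)) = 1.1000
1/(1 + e^{-1.1000}) = 0.7503
P = 0.7503
P(incorrect) = 1 − 0.7503 = 0.2497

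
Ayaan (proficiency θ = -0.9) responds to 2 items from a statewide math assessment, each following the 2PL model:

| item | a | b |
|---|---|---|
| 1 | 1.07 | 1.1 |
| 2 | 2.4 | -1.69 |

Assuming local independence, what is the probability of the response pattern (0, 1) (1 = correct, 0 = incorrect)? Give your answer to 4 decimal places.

P(θ) = 1 / (1 + exp(−a(θ − b)))
P_1 = 1/(1+e^{2.1400}) = 0.1053
P_2 = 1/(1+e^{-1.8960}) = 0.8694
L = (1−P_1) × P_2 = 0.8947 × 0.8694 = 0.77791

0.7779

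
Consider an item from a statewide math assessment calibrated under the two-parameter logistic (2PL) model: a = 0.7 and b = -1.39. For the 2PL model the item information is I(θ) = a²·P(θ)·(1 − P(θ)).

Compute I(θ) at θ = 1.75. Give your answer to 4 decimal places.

0.0441

P = 1/(1+e^{-2.1980}) = 0.9001
P(1−P) = 0.9001 × 0.0999 = 0.0899
I = a² × P(1−P) = 0.7² × 0.0899 = 0.04407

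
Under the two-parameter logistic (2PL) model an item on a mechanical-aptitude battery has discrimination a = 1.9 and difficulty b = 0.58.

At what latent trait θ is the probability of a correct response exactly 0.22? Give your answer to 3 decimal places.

-0.086

P(θ) = 1 / (1 + exp(−a(θ − b)))
logit = ln(0.2200/0.7800) = -1.2657
θ = b + logit/(a) = 0.58 + (-1.2657)/1.9000 = -0.0861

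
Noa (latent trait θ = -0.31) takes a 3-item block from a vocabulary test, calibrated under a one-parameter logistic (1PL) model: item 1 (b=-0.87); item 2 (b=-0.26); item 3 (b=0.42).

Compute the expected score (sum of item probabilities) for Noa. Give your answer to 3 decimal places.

P(θ) = 1 / (1 + exp(−(θ − b)))
P_1 = 1/(1+e^{-0.5600}) = 0.6365
P_2 = 1/(1+e^{0.0500}) = 0.4875
P_3 = 1/(1+e^{0.7300}) = 0.3252
E[score] = 0.6365 + 0.4875 + 0.3252 = 1.4491

1.449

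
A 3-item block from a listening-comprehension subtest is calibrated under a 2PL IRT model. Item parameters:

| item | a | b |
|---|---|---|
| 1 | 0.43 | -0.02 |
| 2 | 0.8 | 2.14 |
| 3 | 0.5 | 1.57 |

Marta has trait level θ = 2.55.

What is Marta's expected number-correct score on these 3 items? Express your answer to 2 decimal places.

P(θ) = 1 / (1 + exp(−a(θ − b)))
P_1 = 1/(1+e^{-1.1051}) = 0.7512
P_2 = 1/(1+e^{-0.3280}) = 0.5813
P_3 = 1/(1+e^{-0.4900}) = 0.6201
E[score] = 0.7512 + 0.5813 + 0.6201 = 1.9526

1.95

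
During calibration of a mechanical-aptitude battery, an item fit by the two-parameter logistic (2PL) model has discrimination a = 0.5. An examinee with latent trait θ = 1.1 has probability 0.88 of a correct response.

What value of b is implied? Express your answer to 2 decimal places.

P(θ) = 1 / (1 + exp(−a(θ − b)))
logit(0.88) = ln(0.88/0.12) = 1.9924
b = θ − logit/(a) = 1.1 − 1.9924/0.5000 = -2.8849

-2.88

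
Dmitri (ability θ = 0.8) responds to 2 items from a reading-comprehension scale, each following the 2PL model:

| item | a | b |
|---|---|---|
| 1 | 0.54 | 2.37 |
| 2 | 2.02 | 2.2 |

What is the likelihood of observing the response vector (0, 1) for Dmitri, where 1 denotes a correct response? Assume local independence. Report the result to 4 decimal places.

0.0391

P(θ) = 1 / (1 + exp(−a(θ − b)))
P_1 = 1/(1+e^{0.8478}) = 0.2999
P_2 = 1/(1+e^{2.8280}) = 0.0558
L = (1−P_1) × P_2 = 0.7001 × 0.0558 = 0.03909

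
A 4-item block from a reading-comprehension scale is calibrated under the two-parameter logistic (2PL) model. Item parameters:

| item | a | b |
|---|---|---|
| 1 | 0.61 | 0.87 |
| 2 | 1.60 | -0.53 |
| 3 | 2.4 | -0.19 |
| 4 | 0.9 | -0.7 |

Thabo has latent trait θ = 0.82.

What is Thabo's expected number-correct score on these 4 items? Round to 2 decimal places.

3.10

P(θ) = 1 / (1 + exp(−a(θ − b)))
P_1 = 1/(1+e^{0.0305}) = 0.4924
P_2 = 1/(1+e^{-2.1600}) = 0.8966
P_3 = 1/(1+e^{-2.4240}) = 0.9186
P_4 = 1/(1+e^{-1.3680}) = 0.7971
E[score] = 0.4924 + 0.8966 + 0.9186 + 0.7971 = 3.1047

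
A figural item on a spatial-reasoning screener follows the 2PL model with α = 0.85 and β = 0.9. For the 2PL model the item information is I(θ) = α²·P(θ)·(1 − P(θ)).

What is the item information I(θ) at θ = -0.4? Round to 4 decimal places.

P = 1/(1+e^{1.1050}) = 0.2488
P(1−P) = 0.2488 × 0.7512 = 0.1869
I = α² × P(1−P) = 0.85² × 0.1869 = 0.13504

0.1350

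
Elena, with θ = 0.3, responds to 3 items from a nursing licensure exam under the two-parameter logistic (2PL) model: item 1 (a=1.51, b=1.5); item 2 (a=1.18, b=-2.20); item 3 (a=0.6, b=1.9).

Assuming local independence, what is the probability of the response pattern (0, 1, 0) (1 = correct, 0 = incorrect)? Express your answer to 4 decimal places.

0.5907

P(θ) = 1 / (1 + exp(−a(θ − b)))
P_1 = 1/(1+e^{1.8120}) = 0.1404
P_2 = 1/(1+e^{-2.9500}) = 0.9503
P_3 = 1/(1+e^{0.9600}) = 0.2769
L = (1−P_1) × P_2 × (1−P_3) = 0.8596 × 0.9503 × 0.7231 = 0.59068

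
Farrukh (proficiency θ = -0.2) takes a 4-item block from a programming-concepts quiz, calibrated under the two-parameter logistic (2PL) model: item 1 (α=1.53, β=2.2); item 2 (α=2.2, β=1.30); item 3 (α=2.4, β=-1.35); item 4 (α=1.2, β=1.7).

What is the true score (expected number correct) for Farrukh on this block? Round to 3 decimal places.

1.094

P(θ) = 1 / (1 + exp(−α(θ − β)))
P_1 = 1/(1+e^{3.6720}) = 0.0248
P_2 = 1/(1+e^{3.3000}) = 0.0356
P_3 = 1/(1+e^{-2.7600}) = 0.9405
P_4 = 1/(1+e^{2.2800}) = 0.0928
E[score] = 0.0248 + 0.0356 + 0.9405 + 0.0928 = 1.0936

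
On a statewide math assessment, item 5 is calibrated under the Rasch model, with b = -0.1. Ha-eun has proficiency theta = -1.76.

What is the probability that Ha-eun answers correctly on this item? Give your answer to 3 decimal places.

P(theta) = 1 / (1 + exp(−(theta − b)))
Exponent: (-1.76 − (-0.1)) = -1.6600
1/(1 + e^{1.6600}) = 0.1598
P = 0.1598

0.160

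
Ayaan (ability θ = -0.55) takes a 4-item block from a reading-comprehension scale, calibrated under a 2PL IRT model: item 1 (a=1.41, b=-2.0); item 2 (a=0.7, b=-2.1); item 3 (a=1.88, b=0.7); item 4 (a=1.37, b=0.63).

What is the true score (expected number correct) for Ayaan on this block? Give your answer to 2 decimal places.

P(θ) = 1 / (1 + exp(−a(θ − b)))
P_1 = 1/(1+e^{-2.0445}) = 0.8854
P_2 = 1/(1+e^{-1.0850}) = 0.7474
P_3 = 1/(1+e^{2.3500}) = 0.0871
P_4 = 1/(1+e^{1.6166}) = 0.1657
E[score] = 0.8854 + 0.7474 + 0.0871 + 0.1657 = 1.8856

1.89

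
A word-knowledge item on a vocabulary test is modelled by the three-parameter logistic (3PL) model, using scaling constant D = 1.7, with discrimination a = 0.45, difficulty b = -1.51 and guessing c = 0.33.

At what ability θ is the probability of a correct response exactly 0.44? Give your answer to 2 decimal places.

-3.64

P(θ) = c + (1 − c) · 1 / (1 + exp(−D·a(θ − b)))
Remove guessing floor: (0.44 − 0.33)/(1 − 0.33) = 0.1642
logit = ln(0.1642/0.8358) = -1.6275
θ = b + logit/(1.7·a) = -1.51 + (-1.6275)/0.7650 = -3.6374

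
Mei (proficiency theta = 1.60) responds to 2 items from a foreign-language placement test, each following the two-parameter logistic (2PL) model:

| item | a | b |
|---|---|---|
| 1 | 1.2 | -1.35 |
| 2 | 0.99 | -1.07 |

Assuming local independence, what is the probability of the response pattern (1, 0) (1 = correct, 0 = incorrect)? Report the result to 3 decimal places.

P(theta) = 1 / (1 + exp(−a(theta − b)))
P_1 = 1/(1+e^{-3.5400}) = 0.9718
P_2 = 1/(1+e^{-2.6433}) = 0.9336
L = P_1 × (1−P_2) = 0.9718 × 0.0664 = 0.06453

0.065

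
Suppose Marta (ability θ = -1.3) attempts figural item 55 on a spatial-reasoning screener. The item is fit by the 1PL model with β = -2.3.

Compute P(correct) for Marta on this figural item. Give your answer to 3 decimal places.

0.731

P(θ) = 1 / (1 + exp(−(θ − β)))
Exponent: (-1.3 − (-2.3)) = 1.0000
1/(1 + e^{-1.0000}) = 0.7311
P = 0.7311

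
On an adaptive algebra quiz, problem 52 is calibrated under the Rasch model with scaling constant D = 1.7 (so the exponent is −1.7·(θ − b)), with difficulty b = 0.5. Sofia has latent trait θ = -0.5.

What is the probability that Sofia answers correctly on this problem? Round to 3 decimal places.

P(θ) = 1 / (1 + exp(−D·(θ − b)))
Exponent: 1.7 × (-0.5 − 0.5) = -1.7000
1/(1 + e^{1.7000}) = 0.1545
P = 0.1545

0.154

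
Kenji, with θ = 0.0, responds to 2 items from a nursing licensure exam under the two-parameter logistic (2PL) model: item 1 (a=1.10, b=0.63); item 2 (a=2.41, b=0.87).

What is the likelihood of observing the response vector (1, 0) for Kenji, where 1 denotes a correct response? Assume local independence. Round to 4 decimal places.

0.2969

P(θ) = 1 / (1 + exp(−a(θ − b)))
P_1 = 1/(1+e^{0.6930}) = 0.3334
P_2 = 1/(1+e^{2.0967}) = 0.1094
L = P_1 × (1−P_2) = 0.3334 × 0.8906 = 0.29689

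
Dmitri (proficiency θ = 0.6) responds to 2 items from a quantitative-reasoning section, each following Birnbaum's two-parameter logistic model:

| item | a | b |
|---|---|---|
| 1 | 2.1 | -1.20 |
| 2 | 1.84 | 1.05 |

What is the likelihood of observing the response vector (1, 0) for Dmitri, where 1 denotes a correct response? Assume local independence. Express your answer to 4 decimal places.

P(θ) = 1 / (1 + exp(−a(θ − b)))
P_1 = 1/(1+e^{-3.7800}) = 0.9777
P_2 = 1/(1+e^{0.8280}) = 0.3041
L = P_1 × (1−P_2) = 0.9777 × 0.6959 = 0.68040

0.6804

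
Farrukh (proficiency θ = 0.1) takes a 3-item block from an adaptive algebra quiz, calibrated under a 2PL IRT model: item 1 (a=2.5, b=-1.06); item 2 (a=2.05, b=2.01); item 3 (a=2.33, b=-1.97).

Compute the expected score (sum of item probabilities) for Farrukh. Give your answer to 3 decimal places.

1.959

P(θ) = 1 / (1 + exp(−a(θ − b)))
P_1 = 1/(1+e^{-2.9000}) = 0.9478
P_2 = 1/(1+e^{3.9155}) = 0.0195
P_3 = 1/(1+e^{-4.8231}) = 0.9920
E[score] = 0.9478 + 0.0195 + 0.9920 = 1.9594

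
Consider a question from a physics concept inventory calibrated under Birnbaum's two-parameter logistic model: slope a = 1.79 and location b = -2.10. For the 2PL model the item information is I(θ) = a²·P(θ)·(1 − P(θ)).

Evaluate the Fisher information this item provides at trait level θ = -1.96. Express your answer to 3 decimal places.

P = 1/(1+e^{-0.2506}) = 0.5623
P(1−P) = 0.5623 × 0.4377 = 0.2461
I = a² × P(1−P) = 1.79² × 0.2461 = 0.78858

0.789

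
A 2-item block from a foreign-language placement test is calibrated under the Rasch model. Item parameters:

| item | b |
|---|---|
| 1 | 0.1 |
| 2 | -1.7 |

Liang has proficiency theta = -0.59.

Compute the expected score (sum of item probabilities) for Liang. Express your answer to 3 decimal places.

P(theta) = 1 / (1 + exp(−(theta − b)))
P_1 = 1/(1+e^{0.6900}) = 0.3340
P_2 = 1/(1+e^{-1.1100}) = 0.7521
E[score] = 0.3340 + 0.7521 = 1.0862

1.086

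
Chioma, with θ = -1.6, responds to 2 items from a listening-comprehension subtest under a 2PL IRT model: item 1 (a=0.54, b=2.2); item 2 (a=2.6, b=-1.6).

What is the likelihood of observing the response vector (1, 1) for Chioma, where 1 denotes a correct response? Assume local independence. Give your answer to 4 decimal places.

P(θ) = 1 / (1 + exp(−a(θ − b)))
P_1 = 1/(1+e^{2.0520}) = 0.1139
P_2 = 1/(1+e^{0.0000}) = 0.5000
L = P_1 × P_2 = 0.1139 × 0.5000 = 0.05693

0.0569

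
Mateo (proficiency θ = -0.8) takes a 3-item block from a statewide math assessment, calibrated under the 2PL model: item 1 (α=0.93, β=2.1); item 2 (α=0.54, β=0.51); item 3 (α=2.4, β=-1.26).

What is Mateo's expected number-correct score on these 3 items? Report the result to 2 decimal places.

P(θ) = 1 / (1 + exp(−α(θ − β)))
P_1 = 1/(1+e^{2.6970}) = 0.0632
P_2 = 1/(1+e^{0.7074}) = 0.3302
P_3 = 1/(1+e^{-1.1040}) = 0.7510
E[score] = 0.0632 + 0.3302 + 0.7510 = 1.1443

1.14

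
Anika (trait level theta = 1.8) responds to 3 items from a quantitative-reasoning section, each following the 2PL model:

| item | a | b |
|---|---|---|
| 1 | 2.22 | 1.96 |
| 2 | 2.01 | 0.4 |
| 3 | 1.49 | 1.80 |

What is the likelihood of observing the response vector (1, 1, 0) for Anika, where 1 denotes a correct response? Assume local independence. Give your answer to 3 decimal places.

P(theta) = 1 / (1 + exp(−a(theta − b)))
P_1 = 1/(1+e^{0.3552}) = 0.4121
P_2 = 1/(1+e^{-2.8140}) = 0.9434
P_3 = 1/(1+e^{0.0000}) = 0.5000
L = P_1 × P_2 × (1−P_3) = 0.4121 × 0.9434 × 0.5000 = 0.19440

0.194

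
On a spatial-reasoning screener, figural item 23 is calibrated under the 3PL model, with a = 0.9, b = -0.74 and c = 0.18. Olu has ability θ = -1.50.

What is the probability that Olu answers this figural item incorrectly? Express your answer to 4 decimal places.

P(θ) = c + (1 − c) · 1 / (1 + exp(−a(θ − b)))
Exponent: 0.9 × (-1.50 − (-0.74)) = -0.6840
1/(1 + e^{0.6840}) = 0.3354
P = 0.18 + 0.82 × 0.3354 = 0.4550
P(incorrect) = 1 − 0.4550 = 0.5450

0.5450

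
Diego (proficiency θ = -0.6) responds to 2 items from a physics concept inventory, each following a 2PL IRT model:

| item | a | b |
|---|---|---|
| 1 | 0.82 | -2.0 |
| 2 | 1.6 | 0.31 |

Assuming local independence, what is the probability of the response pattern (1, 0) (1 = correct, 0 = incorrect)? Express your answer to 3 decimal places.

P(θ) = 1 / (1 + exp(−a(θ − b)))
P_1 = 1/(1+e^{-1.1480}) = 0.7591
P_2 = 1/(1+e^{1.4560}) = 0.1891
L = P_1 × (1−P_2) = 0.7591 × 0.8109 = 0.61561

0.616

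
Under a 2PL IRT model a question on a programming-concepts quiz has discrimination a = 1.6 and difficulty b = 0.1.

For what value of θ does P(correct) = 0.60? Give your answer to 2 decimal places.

0.35

P(θ) = 1 / (1 + exp(−a(θ − b)))
logit = ln(0.6000/0.4000) = 0.4055
θ = b + logit/(a) = 0.1 + 0.4055/1.6000 = 0.3534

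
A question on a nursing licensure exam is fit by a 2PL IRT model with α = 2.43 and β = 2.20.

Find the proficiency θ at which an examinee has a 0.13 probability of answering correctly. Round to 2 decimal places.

1.42

P(θ) = 1 / (1 + exp(−α(θ − β)))
logit = ln(0.1300/0.8700) = -1.9010
θ = β + logit/(α) = 2.20 + (-1.9010)/2.4300 = 1.4177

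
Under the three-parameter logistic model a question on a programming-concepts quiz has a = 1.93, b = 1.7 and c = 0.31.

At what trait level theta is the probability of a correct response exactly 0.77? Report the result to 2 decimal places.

2.06

P(theta) = c + (1 − c) · 1 / (1 + exp(−a(theta − b)))
Remove guessing floor: (0.77 − 0.31)/(1 − 0.31) = 0.6667
logit = ln(0.6667/0.3333) = 0.6931
theta = b + logit/(a) = 1.7 + 0.6931/1.9300 = 2.0591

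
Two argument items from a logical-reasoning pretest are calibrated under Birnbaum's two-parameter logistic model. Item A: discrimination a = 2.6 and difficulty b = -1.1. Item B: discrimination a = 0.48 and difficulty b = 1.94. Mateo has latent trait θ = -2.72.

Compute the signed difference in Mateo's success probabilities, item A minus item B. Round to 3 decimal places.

-0.082

P(θ) = 1 / (1 + exp(−a(θ − b)))
P_A = 0.0146
P_B = 0.0965
P_A − P_B = -0.0819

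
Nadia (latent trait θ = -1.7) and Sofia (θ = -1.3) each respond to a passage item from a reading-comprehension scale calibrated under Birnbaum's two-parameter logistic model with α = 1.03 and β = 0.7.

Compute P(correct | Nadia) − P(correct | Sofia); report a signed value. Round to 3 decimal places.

-0.035

P(θ) = 1 / (1 + exp(−α(θ − β)))
P(Nadia) = 0.0778  [exponent -2.4720]
P(Sofia) = 0.1130  [exponent -2.0600]
Difference = 0.0778 − 0.1130 = -0.0352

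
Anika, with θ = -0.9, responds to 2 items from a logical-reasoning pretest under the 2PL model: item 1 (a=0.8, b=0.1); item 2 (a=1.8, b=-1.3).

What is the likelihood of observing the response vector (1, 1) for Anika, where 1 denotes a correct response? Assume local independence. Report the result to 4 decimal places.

P(θ) = 1 / (1 + exp(−a(θ − b)))
P_1 = 1/(1+e^{0.8000}) = 0.3100
P_2 = 1/(1+e^{-0.7200}) = 0.6726
L = P_1 × P_2 = 0.3100 × 0.6726 = 0.20853

0.2085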